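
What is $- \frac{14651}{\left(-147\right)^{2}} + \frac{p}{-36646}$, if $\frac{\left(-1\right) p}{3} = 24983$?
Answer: $\frac{22095355}{16160886} \approx 1.3672$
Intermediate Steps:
$p = -74949$ ($p = \left(-3\right) 24983 = -74949$)
$- \frac{14651}{\left(-147\right)^{2}} + \frac{p}{-36646} = - \frac{14651}{\left(-147\right)^{2}} - \frac{74949}{-36646} = - \frac{14651}{21609} - - \frac{74949}{36646} = \left(-14651\right) \frac{1}{21609} + \frac{74949}{36646} = - \frac{299}{441} + \frac{74949}{36646} = \frac{22095355}{16160886}$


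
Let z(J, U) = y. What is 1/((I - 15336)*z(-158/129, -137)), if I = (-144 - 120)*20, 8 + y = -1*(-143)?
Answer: -1/2783160 ≈ -3.5930e-7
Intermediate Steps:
y = 135 (y = -8 - 1*(-143) = -8 + 143 = 135)
z(J, U) = 135
I = -5280 (I = -264*20 = -5280)
1/((I - 15336)*z(-158/129, -137)) = 1/(-5280 - 15336*135) = (1/135)/(-20616) = -1/20616*1/135 = -1/2783160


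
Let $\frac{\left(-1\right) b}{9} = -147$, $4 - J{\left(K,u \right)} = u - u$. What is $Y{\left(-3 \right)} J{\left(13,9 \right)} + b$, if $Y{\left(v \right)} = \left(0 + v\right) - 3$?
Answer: $1299$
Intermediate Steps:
$J{\left(K,u \right)} = 4$ ($J{\left(K,u \right)} = 4 - \left(u - u\right) = 4 - 0 = 4 + 0 = 4$)
$Y{\left(v \right)} = -3 + v$ ($Y{\left(v \right)} = v - 3 = -3 + v$)
$b = 1323$ ($b = \left(-9\right) \left(-147\right) = 1323$)
$Y{\left(-3 \right)} J{\left(13,9 \right)} + b = \left(-3 - 3\right) 4 + 1323 = \left(-6\right) 4 + 1323 = -24 + 1323 = 1299$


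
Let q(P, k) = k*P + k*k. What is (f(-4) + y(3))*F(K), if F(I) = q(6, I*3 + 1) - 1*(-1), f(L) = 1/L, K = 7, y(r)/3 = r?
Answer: 21595/4 ≈ 5398.8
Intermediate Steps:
y(r) = 3*r
q(P, k) = k**2 + P*k (q(P, k) = P*k + k**2 = k**2 + P*k)
f(L) = 1/L
F(I) = 1 + (1 + 3*I)*(7 + 3*I) (F(I) = (I*3 + 1)*(6 + (I*3 + 1)) - 1*(-1) = (3*I + 1)*(6 + (3*I + 1)) + 1 = (1 + 3*I)*(6 + (1 + 3*I)) + 1 = (1 + 3*I)*(7 + 3*I) + 1 = 1 + (1 + 3*I)*(7 + 3*I))
(f(-4) + y(3))*F(K) = (1/(-4) + 3*3)*(8 + 9*7**2 + 24*7) = (-1/4 + 9)*(8 + 9*49 + 168) = 35*(8 + 441 + 168)/4 = (35/4)*617 = 21595/4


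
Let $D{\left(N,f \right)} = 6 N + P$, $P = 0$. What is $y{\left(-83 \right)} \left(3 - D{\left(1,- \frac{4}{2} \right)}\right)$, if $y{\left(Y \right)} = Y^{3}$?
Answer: $1715361$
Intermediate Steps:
$D{\left(N,f \right)} = 6 N$ ($D{\left(N,f \right)} = 6 N + 0 = 6 N$)
$y{\left(-83 \right)} \left(3 - D{\left(1,- \frac{4}{2} \right)}\right) = \left(-83\right)^{3} \left(3 - 6 \cdot 1\right) = - 571787 \left(3 - 6\right) = \left(-571787\right) \left(-3\right) = 1715361$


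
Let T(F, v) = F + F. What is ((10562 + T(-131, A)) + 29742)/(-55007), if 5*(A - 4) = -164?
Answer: -40042/55007 ≈ -0.72794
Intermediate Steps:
A = -144/5 (A = 4 + (1/5)*(-164) = 4 - 164/5 = -144/5 ≈ -28.800)
T(F, v) = 2*F
((10562 + T(-131, A)) + 29742)/(-55007) = ((10562 + 2*(-131)) + 29742)/(-55007) = ((10562 - 262) + 29742)*(-1/55007) = (10300 + 29742)*(-1/55007) = 40042*(-1/55007) = -40042/55007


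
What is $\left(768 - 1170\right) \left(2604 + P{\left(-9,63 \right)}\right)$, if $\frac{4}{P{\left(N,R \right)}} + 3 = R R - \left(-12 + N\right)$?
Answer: $- \frac{1391208368}{1329} \approx -1.0468 \cdot 10^{6}$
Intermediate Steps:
$P{\left(N,R \right)} = \frac{4}{9 + R^{2} - N}$ ($P{\left(N,R \right)} = \frac{4}{-3 - \left(-12 + N - R R\right)} = \frac{4}{-3 - \left(-12 + N - R^{2}\right)} = \frac{4}{-3 + \left(12 + R^{2} - N\right)} = \frac{4}{9 + R^{2} - N}$)
$\left(768 - 1170\right) \left(2604 + P{\left(-9,63 \right)}\right) = \left(768 - 1170\right) \left(2604 + \frac{4}{9 + 63^{2} - -9}\right) = - 402 \left(2604 + \frac{4}{9 + 3969 + 9}\right) = - 402 \left(2604 + \frac{4}{3987}\right) = \left(-402\right) \frac{10382152}{3987} = - \frac{1391208368}{1329}$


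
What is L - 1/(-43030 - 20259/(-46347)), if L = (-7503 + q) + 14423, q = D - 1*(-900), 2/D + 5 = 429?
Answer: 1102072548630185/140929908004 ≈ 7820.0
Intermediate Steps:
D = 1/212 (D = 2/(-5 + 429) = 2/424 = 2*(1/424) = 1/212 ≈ 0.0047170)
q = 190801/212 (q = 1/212 - 1*(-900) = 1/212 + 900 = 190801/212 ≈ 900.00)
L = 1657841/212 (L = (-7503 + 190801/212) + 14423 = -1399835/212 + 14423 = 1657841/212 ≈ 7820.0)
L - 1/(-43030 - 20259/(-46347)) = 1657841/212 - 1/(-43030 - 20259/(-46347)) = 1657841/212 - 1/(-43030 - 20259*(-1/46347)) = 1657841/212 - 1/(-43030 + 6753/15449) = 1657841/212 - 1/(-664763717/15449) = 1657841/212 - 1*(-15449/664763717) = 1657841/212 + 15449/664763717 = 1102072548630185/140929908004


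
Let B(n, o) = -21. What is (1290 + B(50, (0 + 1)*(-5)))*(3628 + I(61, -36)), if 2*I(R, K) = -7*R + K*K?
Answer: 10310625/2 ≈ 5.1553e+6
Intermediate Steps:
I(R, K) = K²/2 - 7*R/2 (I(R, K) = (-7*R + K*K)/2 = (-7*R + K²)/2 = (K² - 7*R)/2 = K²/2 - 7*R/2)
(1290 + B(50, (0 + 1)*(-5)))*(3628 + I(61, -36)) = (1290 - 21)*(3628 + ((½)*(-36)² - 7/2*61)) = 1269*(3628 + ((½)*1296 - 427/2)) = 1269*(3628 + (648 - 427/2)) = 1269*(3628 + 869/2) = 1269*(8125/2) = 10310625/2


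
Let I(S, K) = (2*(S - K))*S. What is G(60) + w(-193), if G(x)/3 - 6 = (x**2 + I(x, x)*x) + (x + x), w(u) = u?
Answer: 10985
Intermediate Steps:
I(S, K) = S*(-2*K + 2*S) (I(S, K) = (-2*K + 2*S)*S = S*(-2*K + 2*S))
G(x) = 18 + 3*x**2 + 6*x (G(x) = 18 + 3*((x**2 + (2*x*(x - x))*x) + (x + x)) = 18 + 3*((x**2 + (2*x*0)*x) + 2*x) = 18 + 3*((x**2 + 0*x) + 2*x) = 18 + 3*((x**2 + 0) + 2*x) = 18 + 3*(x**2 + 2*x) = 18 + (3*x**2 + 6*x) = 18 + 3*x**2 + 6*x)
G(60) + w(-193) = (18 + 3*60**2 + 6*60) - 193 = (18 + 3*3600 + 360) - 193 = (18 + 10800 + 360) - 193 = 11178 - 193 = 10985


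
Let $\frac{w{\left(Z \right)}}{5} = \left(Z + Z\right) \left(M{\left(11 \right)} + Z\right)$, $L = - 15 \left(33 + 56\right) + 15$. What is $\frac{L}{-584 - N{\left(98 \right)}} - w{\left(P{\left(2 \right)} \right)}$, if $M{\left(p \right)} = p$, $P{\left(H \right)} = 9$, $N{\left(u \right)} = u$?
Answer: $- \frac{55740}{31} \approx -1798.1$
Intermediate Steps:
$L = -1320$ ($L = \left(-15\right) 89 + 15 = -1335 + 15 = -1320$)
$w{\left(Z \right)} = 10 Z \left(11 + Z\right)$ ($w{\left(Z \right)} = 5 \left(Z + Z\right) \left(11 + Z\right) = 5 \cdot 2 Z \left(11 + Z\right) = 10 Z \left(11 + Z\right)$)
$\frac{L}{-584 - N{\left(98 \right)}} - w{\left(P{\left(2 \right)} \right)} = - \frac{1320}{-584 - 98} - 10 \cdot 9 \left(11 + 9\right) = - \frac{1320}{-584 - 98} - 10 \cdot 9 \cdot 20 = - \frac{1320}{-682} - 1800 = \left(-1320\right) \left(- \frac{1}{682}\right) - 1800 = \frac{60}{31} - 1800 = - \frac{55740}{31}$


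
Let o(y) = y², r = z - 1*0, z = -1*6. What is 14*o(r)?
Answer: 504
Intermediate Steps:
z = -6
r = -6 (r = -6 - 1*0 = -6 + 0 = -6)
14*o(r) = 14*(-6)² = 14*36 = 504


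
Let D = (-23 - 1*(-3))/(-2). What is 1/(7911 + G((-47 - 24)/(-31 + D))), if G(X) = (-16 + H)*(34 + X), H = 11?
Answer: 21/162206 ≈ 0.00012947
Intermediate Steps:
D = 10 (D = (-23 + 3)*(-1/2) = -20*(-1/2) = 10)
G(X) = -170 - 5*X (G(X) = (-16 + 11)*(34 + X) = -5*(34 + X) = -170 - 5*X)
1/(7911 + G((-47 - 24)/(-31 + D))) = 1/(7911 + (-170 - 5*(-47 - 24)/(-31 + 10))) = 1/(7911 + (-170 - (-355)/(-21))) = 1/(7911 + (-170 - (-355)*(-1)/21)) = 1/(7911 + (-170 - 5*71/21)) = 1/(7911 + (-170 - 355/21)) = 1/(7911 - 3925/21) = 1/(162206/21) = 21/162206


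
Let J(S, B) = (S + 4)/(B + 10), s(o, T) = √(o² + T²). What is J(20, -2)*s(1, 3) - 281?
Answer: -281 + 3*√10 ≈ -271.51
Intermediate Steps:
s(o, T) = √(T² + o²)
J(S, B) = (4 + S)/(10 + B)
J(20, -2)*s(1, 3) - 281 = ((4 + 20)/(10 - 2))*√(3² + 1²) - 281 = (24/8)*√(9 + 1) - 281 = ((⅛)*24)*√10 - 281 = 3*√10 - 281 = -281 + 3*√10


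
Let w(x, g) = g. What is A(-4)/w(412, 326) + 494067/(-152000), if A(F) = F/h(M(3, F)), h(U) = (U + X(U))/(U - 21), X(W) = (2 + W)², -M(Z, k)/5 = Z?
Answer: -6195562917/1907752000 ≈ -3.2476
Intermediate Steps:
M(Z, k) = -5*Z
h(U) = (U + (2 + U)²)/(-21 + U) (h(U) = (U + (2 + U)²)/(U - 21) = (U + (2 + U)²)/(-21 + U))
A(F) = -18*F/77 (A(F) = F/(((-5*3 + (2 - 5*3)²)/(-21 - 5*3))) = F/(((-15 + (2 - 15)²)/(-21 - 15))) = F/(((-15 + (-13)²)/(-36))) = F/((-(-15 + 169)/36)) = F/((-1/36*154)) = F/(-77/18) = F*(-18/77) = -18*F/77)
A(-4)/w(412, 326) + 494067/(-152000) = -18/77*(-4)/326 + 494067/(-152000) = (72/77)*(1/326) + 494067*(-1/152000) = 36/12551 - 494067/152000 = -6195562917/1907752000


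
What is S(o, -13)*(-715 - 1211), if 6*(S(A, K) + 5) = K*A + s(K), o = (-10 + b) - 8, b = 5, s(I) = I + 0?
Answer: -40446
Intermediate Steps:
s(I) = I
o = -13 (o = (-10 + 5) - 8 = -5 - 8 = -13)
S(A, K) = -5 + K/6 + A*K/6 (S(A, K) = -5 + (K*A + K)/6 = -5 + (A*K + K)/6 = -5 + (K + A*K)/6 = -5 + (K/6 + A*K/6) = -5 + K/6 + A*K/6)
S(o, -13)*(-715 - 1211) = (-5 + (⅙)*(-13) + (⅙)*(-13)*(-13))*(-715 - 1211) = (-5 - 13/6 + 169/6)*(-1926) = 21*(-1926) = -40446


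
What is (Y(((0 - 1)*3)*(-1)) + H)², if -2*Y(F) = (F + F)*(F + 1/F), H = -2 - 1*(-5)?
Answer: 49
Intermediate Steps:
H = 3 (H = -2 + 5 = 3)
Y(F) = -F*(F + 1/F) (Y(F) = -(F + F)*(F + 1/F)/2 = -2*F*(F + 1/F)/2 = -F*(F + 1/F))
(Y(((0 - 1)*3)*(-1)) + H)² = ((-1 - (((0 - 1)*3)*(-1))²) + 3)² = ((-1 - (-1*3*(-1))²) + 3)² = ((-1 - (-3*(-1))²) + 3)² = ((-1 - 1*3²) + 3)² = ((-1 - 1*9) + 3)² = ((-1 - 9) + 3)² = (-10 + 3)² = (-7)² = 49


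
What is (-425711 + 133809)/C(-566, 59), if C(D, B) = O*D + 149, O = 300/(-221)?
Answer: -64510342/202729 ≈ -318.21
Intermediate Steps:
O = -300/221 (O = 300*(-1/221) = -300/221 ≈ -1.3575)
C(D, B) = 149 - 300*D/221 (C(D, B) = -300*D/221 + 149 = 149 - 300*D/221)
(-425711 + 133809)/C(-566, 59) = (-425711 + 133809)/(149 - 300/221*(-566)) = -291902/(149 + 169800/221) = -291902/202729/221 = -291902*221/202729 = -64510342/202729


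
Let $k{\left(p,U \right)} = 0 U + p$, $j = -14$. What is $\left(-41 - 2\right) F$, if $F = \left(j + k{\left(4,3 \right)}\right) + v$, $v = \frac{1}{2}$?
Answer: $\frac{817}{2} \approx 408.5$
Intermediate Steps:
$k{\left(p,U \right)} = p$ ($k{\left(p,U \right)} = 0 + p = p$)
$v = \frac{1}{2} \approx 0.5$
$F = - \frac{19}{2}$ ($F = \left(-14 + 4\right) + \frac{1}{2} = -10 + \frac{1}{2} = - \frac{19}{2} \approx -9.5$)
$\left(-41 - 2\right) F = \left(-41 - 2\right) \left(- \frac{19}{2}\right) = \left(-43\right) \left(- \frac{19}{2}\right) = \frac{817}{2}$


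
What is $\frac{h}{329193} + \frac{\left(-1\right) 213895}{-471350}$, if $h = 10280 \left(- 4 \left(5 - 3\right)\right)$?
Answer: $\frac{575434777}{2821184010} \approx 0.20397$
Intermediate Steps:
$h = -82240$ ($h = 10280 \left(\left(-4\right) 2\right) = 10280 \left(-8\right) = -82240$)
$\frac{h}{329193} + \frac{\left(-1\right) 213895}{-471350} = - \frac{82240}{329193} + \frac{\left(-1\right) 213895}{-471350} = \left(-82240\right) \frac{1}{329193} - - \frac{3889}{8570} = - \frac{82240}{329193} + \frac{3889}{8570} = \frac{575434777}{2821184010}$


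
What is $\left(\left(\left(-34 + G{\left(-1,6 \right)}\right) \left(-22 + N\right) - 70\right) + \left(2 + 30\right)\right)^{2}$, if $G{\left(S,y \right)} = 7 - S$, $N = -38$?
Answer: $2316484$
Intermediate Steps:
$\left(\left(\left(-34 + G{\left(-1,6 \right)}\right) \left(-22 + N\right) - 70\right) + \left(2 + 30\right)\right)^{2} = \left(\left(\left(-34 + \left(7 - -1\right)\right) \left(-22 - 38\right) - 70\right) + \left(2 + 30\right)\right)^{2} = \left(\left(\left(-34 + \left(7 + 1\right)\right) \left(-60\right) - 70\right) + 32\right)^{2} = \left(\left(\left(-34 + 8\right) \left(-60\right) - 70\right) + 32\right)^{2} = \left(\left(\left(-26\right) \left(-60\right) - 70\right) + 32\right)^{2} = \left(\left(1560 - 70\right) + 32\right)^{2} = \left(1490 + 32\right)^{2} = 1522^{2} = 2316484$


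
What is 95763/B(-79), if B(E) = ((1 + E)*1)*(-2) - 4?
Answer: 95763/152 ≈ 630.02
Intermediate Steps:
B(E) = -6 - 2*E (B(E) = (1 + E)*(-2) - 4 = (-2 - 2*E) - 4 = -6 - 2*E)
95763/B(-79) = 95763/(-6 - 2*(-79)) = 95763/(-6 + 158) = 95763/152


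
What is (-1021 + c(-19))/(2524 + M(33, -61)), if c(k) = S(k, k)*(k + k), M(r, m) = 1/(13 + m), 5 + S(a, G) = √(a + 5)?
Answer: -39888/121151 - 1824*I*√14/121151 ≈ -0.32924 - 0.056333*I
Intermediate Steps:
S(a, G) = -5 + √(5 + a) (S(a, G) = -5 + √(a + 5) = -5 + √(5 + a))
c(k) = 2*k*(-5 + √(5 + k)) (c(k) = (-5 + √(5 + k))*(k + k) = (-5 + √(5 + k))*(2*k) = 2*k*(-5 + √(5 + k)))
(-1021 + c(-19))/(2524 + M(33, -61)) = (-1021 + 2*(-19)*(-5 + √(5 - 19)))/(2524 + 1/(13 - 61)) = (-1021 + 2*(-19)*(-5 + √(-14)))/(2524 + 1/(-48)) = (-1021 + 2*(-19)*(-5 + I*√14))/(2524 - 1/48) = (-1021 + (190 - 38*I*√14))/(121151/48) = (-831 - 38*I*√14)*(48/121151) = -39888/121151 - 1824*I*√14/121151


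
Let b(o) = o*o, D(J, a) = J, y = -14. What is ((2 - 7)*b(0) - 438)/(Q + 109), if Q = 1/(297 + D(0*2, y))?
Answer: -65043/16187 ≈ -4.0182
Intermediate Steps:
Q = 1/297 (Q = 1/(297 + 0*2) = 1/(297 + 0) = 1/297 ≈ 0.0033670)
b(o) = o²
((2 - 7)*b(0) - 438)/(Q + 109) = ((2 - 7)*0² - 438)/(1/297 + 109) = (-5*0 - 438)/(32374/297) = (0 - 438)*(297/32374) = -438*297/32374 = -65043/16187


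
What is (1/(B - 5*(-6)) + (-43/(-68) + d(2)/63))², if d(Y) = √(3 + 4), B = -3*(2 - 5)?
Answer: 192618031/443085552 + 1745*√7/83538 ≈ 0.48999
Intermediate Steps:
B = 9 (B = -3*(-3) = 9)
d(Y) = √7
(1/(B - 5*(-6)) + (-43/(-68) + d(2)/63))² = (1/(9 - 5*(-6)) + (-43/(-68) + √7/63))² = (1/(9 + 30) + (-43*(-1/68) + √7*(1/63)))² = (1/39 + (43/68 + √7/63))² = (1745/2652 + √7/63)²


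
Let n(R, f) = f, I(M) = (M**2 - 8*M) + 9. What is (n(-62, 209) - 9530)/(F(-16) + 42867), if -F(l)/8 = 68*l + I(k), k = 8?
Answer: -9321/51499 ≈ -0.18099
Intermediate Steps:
I(M) = 9 + M**2 - 8*M
F(l) = -72 - 544*l (F(l) = -8*(68*l + (9 + 8**2 - 8*8)) = -8*(68*l + (9 + 64 - 64)) = -8*(68*l + 9) = -8*(9 + 68*l) = -72 - 544*l)
(n(-62, 209) - 9530)/(F(-16) + 42867) = (209 - 9530)/((-72 - 544*(-16)) + 42867) = -9321/((-72 + 8704) + 42867) = -9321/(8632 + 42867) = -9321/51499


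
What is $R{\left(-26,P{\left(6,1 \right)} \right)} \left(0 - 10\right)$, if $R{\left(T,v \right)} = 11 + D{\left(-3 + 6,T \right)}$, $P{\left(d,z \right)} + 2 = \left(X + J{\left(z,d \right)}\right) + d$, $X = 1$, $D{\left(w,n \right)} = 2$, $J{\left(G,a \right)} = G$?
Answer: $-130$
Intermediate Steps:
$P{\left(d,z \right)} = -1 + d + z$ ($P{\left(d,z \right)} = -2 + \left(\left(1 + z\right) + d\right) = -2 + \left(1 + d + z\right) = -1 + d + z$)
$R{\left(T,v \right)} = 13$ ($R{\left(T,v \right)} = 11 + 2 = 13$)
$R{\left(-26,P{\left(6,1 \right)} \right)} \left(0 - 10\right) = 13 \left(0 - 10\right) = 13 \left(-10\right) = -130$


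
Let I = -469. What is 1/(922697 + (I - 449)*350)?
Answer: 1/601397 ≈ 1.6628e-6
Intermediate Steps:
1/(922697 + (I - 449)*350) = 1/(922697 + (-469 - 449)*350) = 1/(922697 - 918*350) = 1/(922697 - 321300) = 1/601397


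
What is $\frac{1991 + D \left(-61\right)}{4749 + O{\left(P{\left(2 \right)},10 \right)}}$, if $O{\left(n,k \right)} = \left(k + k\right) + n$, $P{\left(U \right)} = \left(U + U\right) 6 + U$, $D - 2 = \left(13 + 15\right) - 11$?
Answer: $\frac{832}{4795} \approx 0.17351$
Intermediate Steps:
$D = 19$ ($D = 2 + \left(\left(13 + 15\right) - 11\right) = 2 + \left(28 - 11\right) = 2 + 17 = 19$)
$P{\left(U \right)} = 13 U$ ($P{\left(U \right)} = 2 U 6 + U = 12 U + U = 13 U$)
$O{\left(n,k \right)} = n + 2 k$ ($O{\left(n,k \right)} = 2 k + n = n + 2 k$)
$\frac{1991 + D \left(-61\right)}{4749 + O{\left(P{\left(2 \right)},10 \right)}} = \frac{1991 + 19 \left(-61\right)}{4749 + \left(13 \cdot 2 + 2 \cdot 10\right)} = \frac{1991 - 1159}{4749 + \left(26 + 20\right)} = \frac{832}{4749 + 46} = \frac{832}{4795}$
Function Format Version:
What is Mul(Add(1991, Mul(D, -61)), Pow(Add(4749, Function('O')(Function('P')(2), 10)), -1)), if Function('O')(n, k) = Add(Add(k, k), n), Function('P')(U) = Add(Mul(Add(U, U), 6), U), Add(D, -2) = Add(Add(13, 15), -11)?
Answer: Rational(832, 4795) ≈ 0.17351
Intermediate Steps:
D = 19 (D = Add(2, Add(Add(13, 15), -11)) = Add(2, Add(28, -11)) = Add(2, 17) = 19)
Function('P')(U) = Mul(13, U) (Function('P')(U) = Add(Mul(Mul(2, U), 6), U) = Add(Mul(12, U), U) = Mul(13, U))
Function('O')(n, k) = Add(n, Mul(2, k)) (Function('O')(n, k) = Add(Mul(2, k), n) = Add(n, Mul(2, k)))
Mul(Add(1991, Mul(D, -61)), Pow(Add(4749, Function('O')(Function('P')(2), 10)), -1)) = Mul(Add(1991, Mul(19, -61)), Pow(Add(4749, Add(Mul(13, 2), Mul(2, 10))), -1)) = Mul(Add(1991, -1159), Pow(Add(4749, Add(26, 20)), -1)) = Mul(832, Pow(Add(4749, 46), -1)) = Mul(832, Pow(4795, -1)) = Mul(832, Rational(1, 4795)) = Rational(832, 4795)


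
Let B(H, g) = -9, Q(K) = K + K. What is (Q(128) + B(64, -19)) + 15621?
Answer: 15868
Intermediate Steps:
Q(K) = 2*K
(Q(128) + B(64, -19)) + 15621 = (2*128 - 9) + 15621 = (256 - 9) + 15621 = 247 + 15621 = 15868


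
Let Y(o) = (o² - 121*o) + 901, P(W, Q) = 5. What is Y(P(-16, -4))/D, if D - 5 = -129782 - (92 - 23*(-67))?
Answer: -321/131410 ≈ -0.0024427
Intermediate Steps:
Y(o) = 901 + o² - 121*o
D = -131410 (D = 5 + (-129782 - (92 - 23*(-67))) = 5 + (-129782 - (92 + 1541)) = 5 + (-129782 - 1*1633) = 5 + (-129782 - 1633) = 5 - 131415 = -131410)
Y(P(-16, -4))/D = (901 + 5² - 121*5)/(-131410) = (901 + 25 - 605)*(-1/131410) = 321*(-1/131410) = -321/131410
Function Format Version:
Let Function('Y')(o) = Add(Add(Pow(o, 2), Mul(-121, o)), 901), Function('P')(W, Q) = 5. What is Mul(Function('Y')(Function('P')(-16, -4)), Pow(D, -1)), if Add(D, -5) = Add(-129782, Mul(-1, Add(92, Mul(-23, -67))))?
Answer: Rational(-321, 131410) ≈ -0.0024427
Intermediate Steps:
Function('Y')(o) = Add(901, Pow(o, 2), Mul(-121, o))
D = -131410 (D = Add(5, Add(-129782, Mul(-1, Add(92, Mul(-23, -67))))) = Add(5, Add(-129782, Mul(-1, Add(92, 1541)))) = Add(5, Add(-129782, Mul(-1, 1633))) = Add(5, Add(-129782, -1633)) = Add(5, -131415) = -131410)
Mul(Function('Y')(Function('P')(-16, -4)), Pow(D, -1)) = Mul(Add(901, Pow(5, 2), Mul(-121, 5)), Pow(-131410, -1)) = Mul(Add(901, 25, -605), Rational(-1, 131410)) = Mul(321, Rational(-1, 131410)) = Rational(-321, 131410)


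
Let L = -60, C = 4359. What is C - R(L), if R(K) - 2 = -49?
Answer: 4406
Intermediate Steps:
R(K) = -47 (R(K) = 2 - 49 = -47)
C - R(L) = 4359 - 1*(-47) = 4359 + 47 = 4406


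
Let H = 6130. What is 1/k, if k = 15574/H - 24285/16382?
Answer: 50210830/53133109 ≈ 0.94500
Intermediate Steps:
k = 53133109/50210830 (k = 15574/6130 - 24285/16382 = 15574*(1/6130) - 24285*1/16382 = 7787/3065 - 24285/16382 = 53133109/50210830 ≈ 1.0582)
1/k = 1/(53133109/50210830) = 50210830/53133109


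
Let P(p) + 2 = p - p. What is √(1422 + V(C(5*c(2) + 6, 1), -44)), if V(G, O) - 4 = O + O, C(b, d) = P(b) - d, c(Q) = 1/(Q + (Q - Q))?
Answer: √1338 ≈ 36.579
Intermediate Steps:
P(p) = -2 (P(p) = -2 + (p - p) = -2 + 0 = -2)
c(Q) = 1/Q (c(Q) = 1/(Q + 0) = 1/Q)
C(b, d) = -2 - d
V(G, O) = 4 + 2*O (V(G, O) = 4 + (O + O) = 4 + 2*O)
√(1422 + V(C(5*c(2) + 6, 1), -44)) = √(1422 + (4 + 2*(-44))) = √(1422 + (4 - 88)) = √(1422 - 84) = √1338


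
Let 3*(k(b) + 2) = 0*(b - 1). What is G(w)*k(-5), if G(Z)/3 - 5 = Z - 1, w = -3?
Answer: -6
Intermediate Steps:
k(b) = -2 (k(b) = -2 + (0*(b - 1))/3 = -2 + (0*(-1 + b))/3 = -2 + (⅓)*0 = -2 + 0 = -2)
G(Z) = 12 + 3*Z (G(Z) = 15 + 3*(Z - 1) = 15 + 3*(-1 + Z) = 15 + (-3 + 3*Z) = 12 + 3*Z)
G(w)*k(-5) = (12 + 3*(-3))*(-2) = (12 - 9)*(-2) = 3*(-2) = -6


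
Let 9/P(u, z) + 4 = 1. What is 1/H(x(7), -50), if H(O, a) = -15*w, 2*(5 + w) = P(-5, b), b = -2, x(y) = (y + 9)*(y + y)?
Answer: 2/195 ≈ 0.010256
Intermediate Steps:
x(y) = 2*y*(9 + y) (x(y) = (9 + y)*(2*y) = 2*y*(9 + y))
P(u, z) = -3 (P(u, z) = 9/(-4 + 1) = 9/(-3) = 9*(-1/3) = -3)
w = -13/2 (w = -5 + (1/2)*(-3) = -5 - 3/2 = -13/2 ≈ -6.5000)
H(O, a) = 195/2 (H(O, a) = -15*(-13/2) = 195/2)
1/H(x(7), -50) = 1/(195/2) = 2/195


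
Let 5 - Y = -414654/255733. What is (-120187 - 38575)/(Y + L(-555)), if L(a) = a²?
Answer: -20300341273/39386925322 ≈ -0.51541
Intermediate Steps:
Y = 1693319/255733 (Y = 5 - (-414654)/255733 = 5 - 1*(-414654/255733) = 5 + 414654/255733 = 1693319/255733 ≈ 6.6214)
(-120187 - 38575)/(Y + L(-555)) = (-120187 - 38575)/(1693319/255733 + (-555)²) = -158762/(1693319/255733 + 308025) = -158762/78773850644/255733 = -158762*255733/78773850644 = -20300341273/39386925322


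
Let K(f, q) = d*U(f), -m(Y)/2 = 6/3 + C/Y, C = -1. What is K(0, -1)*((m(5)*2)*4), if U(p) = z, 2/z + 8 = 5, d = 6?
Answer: 576/5 ≈ 115.20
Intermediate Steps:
m(Y) = -4 + 2/Y (m(Y) = -2*(6/3 - 1/Y) = -2*(6*(⅓) - 1/Y) = -2*(2 - 1/Y) = -4 + 2/Y)
z = -⅔ (z = 2/(-8 + 5) = 2/(-3) = 2*(-⅓) = -⅔ ≈ -0.66667)
U(p) = -⅔
K(f, q) = -4 (K(f, q) = 6*(-⅔) = -4)
K(0, -1)*((m(5)*2)*4) = -4*(-4 + 2/5)*2*4 = -4*(-4 + 2*(⅕))*2*4 = -4*(-4 + ⅖)*2*4 = -4*(-18/5*2)*4 = -(-144)*4/5 = -4*(-144/5) = 576/5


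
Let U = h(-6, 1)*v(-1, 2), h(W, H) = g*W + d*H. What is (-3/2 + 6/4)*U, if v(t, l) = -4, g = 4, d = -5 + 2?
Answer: 0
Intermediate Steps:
d = -3
h(W, H) = -3*H + 4*W (h(W, H) = 4*W - 3*H = -3*H + 4*W)
U = 108 (U = (-3*1 + 4*(-6))*(-4) = (-3 - 24)*(-4) = -27*(-4) = 108)
(-3/2 + 6/4)*U = (-3/2 + 6/4)*108 = (-3*1/2 + 6*(1/4))*108 = (-3/2 + 3/2)*108 = 0*108 = 0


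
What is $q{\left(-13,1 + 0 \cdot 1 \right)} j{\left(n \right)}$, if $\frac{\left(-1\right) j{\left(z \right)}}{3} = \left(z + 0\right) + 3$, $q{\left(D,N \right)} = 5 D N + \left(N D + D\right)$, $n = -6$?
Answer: $-819$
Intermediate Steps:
$q{\left(D,N \right)} = D + 6 D N$ ($q{\left(D,N \right)} = 5 D N + \left(D N + D\right) = 5 D N + \left(D + D N\right) = D + 6 D N$)
$j{\left(z \right)} = -9 - 3 z$ ($j{\left(z \right)} = - 3 \left(\left(z + 0\right) + 3\right) = - 3 \left(z + 3\right) = - 3 \left(3 + z\right) = -9 - 3 z$)
$q{\left(-13,1 + 0 \cdot 1 \right)} j{\left(n \right)} = - 13 \left(1 + 6 \left(1 + 0 \cdot 1\right)\right) \left(-9 - -18\right) = - 13 \left(1 + 6 \left(1 + 0\right)\right) \left(-9 + 18\right) = - 13 \left(1 + 6 \cdot 1\right) 9 = - 13 \left(1 + 6\right) 9 = \left(-13\right) 7 \cdot 9 = \left(-91\right) 9 = -819$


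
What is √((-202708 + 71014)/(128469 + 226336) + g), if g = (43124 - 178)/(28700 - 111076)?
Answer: I*√47651431129892119145/7306854170 ≈ 0.94473*I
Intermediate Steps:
g = -21473/41188 (g = 42946/(-82376) = 42946*(-1/82376) = -21473/41188 ≈ -0.52134)
√((-202708 + 71014)/(128469 + 226336) + g) = √((-202708 + 71014)/(128469 + 226336) - 21473/41188) = √(-131694/354805 - 21473/41188) = √(-13042940237/14613708340) = I*√47651431129892119145/7306854170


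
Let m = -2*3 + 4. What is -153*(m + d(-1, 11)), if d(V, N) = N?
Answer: -1377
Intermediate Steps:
m = -2 (m = -6 + 4 = -2)
-153*(m + d(-1, 11)) = -153*(-2 + 11) = -153*9 = -1377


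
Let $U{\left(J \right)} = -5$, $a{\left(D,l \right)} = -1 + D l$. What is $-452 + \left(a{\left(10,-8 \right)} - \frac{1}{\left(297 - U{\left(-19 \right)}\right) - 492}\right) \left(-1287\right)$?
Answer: $\frac{19719763}{190} \approx 1.0379 \cdot 10^{5}$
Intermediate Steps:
$-452 + \left(a{\left(10,-8 \right)} - \frac{1}{\left(297 - U{\left(-19 \right)}\right) - 492}\right) \left(-1287\right) = -452 + \left(\left(-1 + 10 \left(-8\right)\right) - \frac{1}{\left(297 - -5\right) - 492}\right) \left(-1287\right) = -452 + \left(\left(-1 - 80\right) - \frac{1}{\left(297 + 5\right) - 492}\right) \left(-1287\right) = -452 + \left(-81 - \frac{1}{302 - 492}\right) \left(-1287\right) = -452 + \left(-81 - \frac{1}{-190}\right) \left(-1287\right) = -452 + \left(-81 - - \frac{1}{190}\right) \left(-1287\right) = -452 + \left(-81 + \frac{1}{190}\right) \left(-1287\right) = -452 - - \frac{19805643}{190} = -452 + \frac{19805643}{190} = \frac{19719763}{190}$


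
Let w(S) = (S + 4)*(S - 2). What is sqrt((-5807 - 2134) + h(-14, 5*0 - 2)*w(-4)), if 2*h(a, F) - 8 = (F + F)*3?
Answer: I*sqrt(7941) ≈ 89.112*I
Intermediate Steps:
w(S) = (-2 + S)*(4 + S) (w(S) = (4 + S)*(-2 + S) = (-2 + S)*(4 + S))
h(a, F) = 4 + 3*F (h(a, F) = 4 + ((F + F)*3)/2 = 4 + ((2*F)*3)/2 = 4 + (6*F)/2 = 4 + 3*F)
sqrt((-5807 - 2134) + h(-14, 5*0 - 2)*w(-4)) = sqrt((-5807 - 2134) + (4 + 3*(5*0 - 2))*(-8 + (-4)**2 + 2*(-4))) = sqrt(-7941 + (4 + 3*(0 - 2))*(-8 + 16 - 8)) = sqrt(-7941 + (4 + 3*(-2))*0) = sqrt(-7941 + (4 - 6)*0) = sqrt(-7941 - 2*0) = sqrt(-7941 + 0) = sqrt(-7941) = I*sqrt(7941)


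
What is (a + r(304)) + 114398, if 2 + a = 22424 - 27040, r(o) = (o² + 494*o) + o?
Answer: 352676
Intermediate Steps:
r(o) = o² + 495*o
a = -4618 (a = -2 + (22424 - 27040) = -2 - 4616 = -4618)
(a + r(304)) + 114398 = (-4618 + 304*(495 + 304)) + 114398 = (-4618 + 304*799) + 114398 = (-4618 + 242896) + 114398 = 238278 + 114398 = 352676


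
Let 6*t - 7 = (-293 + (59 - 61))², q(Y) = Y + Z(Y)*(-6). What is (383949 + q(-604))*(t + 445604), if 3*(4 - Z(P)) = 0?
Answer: 529108709288/3 ≈ 1.7637e+11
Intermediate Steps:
Z(P) = 4 (Z(P) = 4 - ⅓*0 = 4 + 0 = 4)
q(Y) = -24 + Y (q(Y) = Y + 4*(-6) = Y - 24 = -24 + Y)
t = 43516/3 (t = 7/6 + (-293 + (59 - 61))²/6 = 7/6 + (-293 - 2)²/6 = 7/6 + (⅙)*(-295)² = 7/6 + (⅙)*87025 = 7/6 + 87025/6 = 43516/3 ≈ 14505.)
(383949 + q(-604))*(t + 445604) = (383949 + (-24 - 604))*(43516/3 + 445604) = (383949 - 628)*(1380328/3) = 383321*(1380328/3) = 529108709288/3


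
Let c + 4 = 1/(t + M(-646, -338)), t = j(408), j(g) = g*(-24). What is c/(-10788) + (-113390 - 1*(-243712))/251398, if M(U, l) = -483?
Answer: 7228048173299/13933319343300 ≈ 0.51876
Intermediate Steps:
j(g) = -24*g
t = -9792 (t = -24*408 = -9792)
c = -41101/10275 (c = -4 + 1/(-9792 - 483) = -4 + 1/(-10275) = -4 - 1/10275 = -41101/10275 ≈ -4.0001)
c/(-10788) + (-113390 - 1*(-243712))/251398 = -41101/10275/(-10788) + (-113390 - 1*(-243712))/251398 = -41101/10275*(-1/10788) + (-113390 + 243712)*(1/251398) = 41101/110846700 + 130322*(1/251398) = 41101/110846700 + 65161/125699 = 7228048173299/13933319343300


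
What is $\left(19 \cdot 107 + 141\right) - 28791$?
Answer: $-26617$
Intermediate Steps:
$\left(19 \cdot 107 + 141\right) - 28791 = \left(2033 + 141\right) - 28791 = 2174 - 28791 = -26617$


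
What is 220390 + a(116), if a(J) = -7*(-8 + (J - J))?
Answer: 220446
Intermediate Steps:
a(J) = 56 (a(J) = -7*(-8 + 0) = -7*(-8) = 56)
220390 + a(116) = 220390 + 56 = 220446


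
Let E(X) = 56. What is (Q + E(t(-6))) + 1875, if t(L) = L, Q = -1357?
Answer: 574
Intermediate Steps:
(Q + E(t(-6))) + 1875 = (-1357 + 56) + 1875 = -1301 + 1875 = 574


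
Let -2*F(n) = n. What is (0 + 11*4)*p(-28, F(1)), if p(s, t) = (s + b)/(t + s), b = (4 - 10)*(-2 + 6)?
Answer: 4576/57 ≈ 80.281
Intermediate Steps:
b = -24 (b = -6*4 = -24)
F(n) = -n/2
p(s, t) = (-24 + s)/(s + t) (p(s, t) = (s - 24)/(t + s) = (-24 + s)/(s + t))
(0 + 11*4)*p(-28, F(1)) = (0 + 11*4)*((-24 - 28)/(-28 - 1/2*1)) = (0 + 44)*(-52/(-28 - 1/2)) = 44*(-52/(-57/2)) = 44*(-2/57*(-52)) = 44*(104/57) = 4576/57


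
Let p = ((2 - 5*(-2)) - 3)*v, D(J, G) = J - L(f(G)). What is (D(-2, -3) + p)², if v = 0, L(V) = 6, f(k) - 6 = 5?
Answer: 64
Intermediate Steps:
f(k) = 11 (f(k) = 6 + 5 = 11)
D(J, G) = -6 + J (D(J, G) = J - 1*6 = J - 6 = -6 + J)
p = 0 (p = ((2 - 5*(-2)) - 3)*0 = ((2 + 10) - 3)*0 = (12 - 3)*0 = 9*0 = 0)
(D(-2, -3) + p)² = ((-6 - 2) + 0)² = (-8 + 0)² = (-8)² = 64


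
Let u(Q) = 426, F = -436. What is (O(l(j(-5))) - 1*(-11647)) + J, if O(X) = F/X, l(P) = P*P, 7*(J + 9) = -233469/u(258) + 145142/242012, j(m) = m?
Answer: 8676961210024/751749775 ≈ 11542.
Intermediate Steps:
J = -2622316133/30069991 (J = -9 + (-233469/426 + 145142/242012)/7 = -9 + (-233469*1/426 + 145142*(1/242012))/7 = -9 + (-77823/142 + 72571/121006)/7 = -9 + (⅐)*(-2351686214/4295713) = -9 - 2351686214/30069991 = -2622316133/30069991 ≈ -87.207)
l(P) = P²
O(X) = -436/X
(O(l(j(-5))) - 1*(-11647)) + J = (-436/((-5)²) - 1*(-11647)) - 2622316133/30069991 = (-436/25 + 11647) - 2622316133/30069991 = 290739/25 - 2622316133/30069991 = 8676961210024/751749775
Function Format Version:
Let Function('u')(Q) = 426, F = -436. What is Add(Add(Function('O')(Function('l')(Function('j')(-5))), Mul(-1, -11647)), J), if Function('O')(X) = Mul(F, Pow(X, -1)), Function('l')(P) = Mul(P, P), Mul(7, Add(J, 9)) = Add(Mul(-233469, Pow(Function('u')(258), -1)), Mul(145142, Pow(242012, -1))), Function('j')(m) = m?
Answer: Rational(8676961210024, 751749775) ≈ 11542.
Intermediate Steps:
J = Rational(-2622316133, 30069991) (J = Add(-9, Mul(Rational(1, 7), Add(Mul(-233469, Pow(426, -1)), Mul(145142, Pow(242012, -1))))) = Add(-9, Mul(Rational(1, 7), Add(Mul(-233469, Rational(1, 426)), Mul(145142, Rational(1, 242012))))) = Add(-9, Mul(Rational(1, 7), Add(Rational(-77823, 142), Rational(72571, 121006)))) = Add(-9, Mul(Rational(1, 7), Rational(-2351686214, 4295713))) = Add(-9, Rational(-2351686214, 30069991)) = Rational(-2622316133, 30069991) ≈ -87.207)
Function('l')(P) = Pow(P, 2)
Function('O')(X) = Mul(-436, Pow(X, -1))
Add(Add(Function('O')(Function('l')(Function('j')(-5))), Mul(-1, -11647)), J) = Add(Add(Mul(-436, Pow(Pow(-5, 2), -1)), Mul(-1, -11647)), Rational(-2622316133, 30069991)) = Add(Add(Mul(-436, Pow(25, -1)), 11647), Rational(-2622316133, 30069991)) = Add(Add(Mul(-436, Rational(1, 25)), 11647), Rational(-2622316133, 30069991)) = Add(Add(Rational(-436, 25), 11647), Rational(-2622316133, 30069991)) = Add(Rational(290739, 25), Rational(-2622316133, 30069991)) = Rational(8676961210024, 751749775)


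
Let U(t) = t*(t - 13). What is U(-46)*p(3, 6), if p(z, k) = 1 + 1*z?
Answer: 10856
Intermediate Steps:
U(t) = t*(-13 + t)
p(z, k) = 1 + z
U(-46)*p(3, 6) = (-46*(-13 - 46))*(1 + 3) = -46*(-59)*4 = 2714*4 = 10856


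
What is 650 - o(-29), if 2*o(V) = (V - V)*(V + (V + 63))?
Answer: 650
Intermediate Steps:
o(V) = 0 (o(V) = ((V - V)*(V + (V + 63)))/2 = (0*(V + (63 + V)))/2 = (0*(63 + 2*V))/2 = (1/2)*0 = 0)
650 - o(-29) = 650 - 1*0 = 650 + 0 = 650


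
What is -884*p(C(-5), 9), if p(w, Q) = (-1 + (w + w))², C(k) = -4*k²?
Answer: -35714484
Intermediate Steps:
p(w, Q) = (-1 + 2*w)²
-884*p(C(-5), 9) = -884*(-1 + 2*(-4*(-5)²))² = -884*(-1 + 2*(-4*25))² = -884*(-1 + 2*(-100))² = -884*(-1 - 200)² = -884*(-201)² = -884*40401 = -35714484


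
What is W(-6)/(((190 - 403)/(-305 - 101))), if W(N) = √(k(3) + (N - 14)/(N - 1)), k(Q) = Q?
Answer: 58*√287/213 ≈ 4.6131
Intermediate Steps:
W(N) = √(3 + (-14 + N)/(-1 + N)) (W(N) = √(3 + (N - 14)/(N - 1)) = √(3 + (-14 + N)/(-1 + N)))
W(-6)/(((190 - 403)/(-305 - 101))) = √((-17 + 4*(-6))/(-1 - 6))/(((190 - 403)/(-305 - 101))) = √((-17 - 24)/(-7))/((-213/(-406))) = √(-⅐*(-41))/((-213*(-1/406))) = √(41/7)/(213/406) = (√287/7)*(406/213) = 58*√287/213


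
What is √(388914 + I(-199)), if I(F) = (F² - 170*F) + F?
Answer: √462146 ≈ 679.81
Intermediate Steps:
I(F) = F² - 169*F
√(388914 + I(-199)) = √(388914 - 199*(-169 - 199)) = √(388914 - 199*(-368)) = √(388914 + 73232) = √462146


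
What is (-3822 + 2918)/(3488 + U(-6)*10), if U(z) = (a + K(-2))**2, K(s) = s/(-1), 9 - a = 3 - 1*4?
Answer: -113/616 ≈ -0.18344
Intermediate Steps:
a = 10 (a = 9 - (3 - 1*4) = 9 - (3 - 4) = 9 - 1*(-1) = 9 + 1 = 10)
K(s) = -s (K(s) = s*(-1) = -s)
U(z) = 144 (U(z) = (10 - 1*(-2))**2 = (10 + 2)**2 = 12**2 = 144)
(-3822 + 2918)/(3488 + U(-6)*10) = (-3822 + 2918)/(3488 + 144*10) = -904/(3488 + 1440) = -904/4928 = -904*1/4928 = -113/616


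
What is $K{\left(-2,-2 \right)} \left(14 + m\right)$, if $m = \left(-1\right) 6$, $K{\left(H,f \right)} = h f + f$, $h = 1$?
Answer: $-32$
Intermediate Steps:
$K{\left(H,f \right)} = 2 f$ ($K{\left(H,f \right)} = 1 f + f = f + f = 2 f$)
$m = -6$
$K{\left(-2,-2 \right)} \left(14 + m\right) = 2 \left(-2\right) \left(14 - 6\right) = \left(-4\right) 8 = -32$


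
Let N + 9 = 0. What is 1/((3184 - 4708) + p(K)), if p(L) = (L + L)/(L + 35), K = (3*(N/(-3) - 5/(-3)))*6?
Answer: -17/25884 ≈ -0.00065678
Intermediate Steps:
N = -9 (N = -9 + 0 = -9)
K = 84 (K = (3*(-9/(-3) - 5/(-3)))*6 = (3*(-9*(-⅓) - 5*(-⅓)))*6 = (3*(3 + 5/3))*6 = (3*(14/3))*6 = 14*6 = 84)
p(L) = 2*L/(35 + L) (p(L) = (2*L)/(35 + L) = 2*L/(35 + L))
1/((3184 - 4708) + p(K)) = 1/((3184 - 4708) + 2*84/(35 + 84)) = 1/(-1524 + 2*84/119) = 1/(-1524 + 2*84*(1/119)) = 1/(-1524 + 24/17) = 1/(-25884/17) = -17/25884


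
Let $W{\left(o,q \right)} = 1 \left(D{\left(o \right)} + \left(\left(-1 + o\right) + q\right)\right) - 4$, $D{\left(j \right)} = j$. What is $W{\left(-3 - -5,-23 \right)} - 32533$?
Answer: $-32557$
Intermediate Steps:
$W{\left(o,q \right)} = -5 + q + 2 o$ ($W{\left(o,q \right)} = 1 \left(o + \left(\left(-1 + o\right) + q\right)\right) - 4 = 1 \left(o + \left(-1 + o + q\right)\right) - 4 = 1 \left(-1 + q + 2 o\right) - 4 = \left(-1 + q + 2 o\right) - 4 = -5 + q + 2 o$)
$W{\left(-3 - -5,-23 \right)} - 32533 = \left(-5 - 23 + 2 \left(-3 - -5\right)\right) - 32533 = \left(-5 - 23 + 2 \left(-3 + 5\right)\right) - 32533 = \left(-5 - 23 + 2 \cdot 2\right) - 32533 = \left(-5 - 23 + 4\right) - 32533 = -24 - 32533 = -32557$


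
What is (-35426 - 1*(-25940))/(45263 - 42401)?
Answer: -527/159 ≈ -3.3145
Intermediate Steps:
(-35426 - 1*(-25940))/(45263 - 42401) = (-35426 + 25940)/2862 = -9486*1/2862 = -527/159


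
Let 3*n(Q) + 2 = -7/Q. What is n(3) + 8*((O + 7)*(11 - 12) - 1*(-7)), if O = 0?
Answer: -13/9 ≈ -1.4444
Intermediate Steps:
n(Q) = -2/3 - 7/(3*Q) (n(Q) = -2/3 + (-7/Q)/3 = -2/3 - 7/(3*Q))
n(3) + 8*((O + 7)*(11 - 12) - 1*(-7)) = (1/3)*(-7 - 2*3)/3 + 8*((0 + 7)*(11 - 12) - 1*(-7)) = (1/3)*(1/3)*(-7 - 6) + 8*(7*(-1) + 7) = (1/3)*(1/3)*(-13) + 8*(-7 + 7) = -13/9 + 8*0 = -13/9 + 0 = -13/9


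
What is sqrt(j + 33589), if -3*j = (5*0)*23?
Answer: sqrt(33589) ≈ 183.27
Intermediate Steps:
j = 0 (j = -5*0*23/3 = -0*23 = -1/3*0 = 0)
sqrt(j + 33589) = sqrt(0 + 33589) = sqrt(33589)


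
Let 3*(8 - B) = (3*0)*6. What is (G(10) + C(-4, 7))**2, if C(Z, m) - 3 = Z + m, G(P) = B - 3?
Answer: 121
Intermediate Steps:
B = 8 (B = 8 - 3*0*6/3 = 8 - 0*6 = 8 - 1/3*0 = 8 + 0 = 8)
G(P) = 5 (G(P) = 8 - 3 = 5)
C(Z, m) = 3 + Z + m (C(Z, m) = 3 + (Z + m) = 3 + Z + m)
(G(10) + C(-4, 7))**2 = (5 + (3 - 4 + 7))**2 = (5 + 6)**2 = 11**2 = 121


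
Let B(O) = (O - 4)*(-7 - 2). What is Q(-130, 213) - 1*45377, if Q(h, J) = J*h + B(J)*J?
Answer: -473720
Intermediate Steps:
B(O) = 36 - 9*O (B(O) = (-4 + O)*(-9) = 36 - 9*O)
Q(h, J) = J*h + J*(36 - 9*J) (Q(h, J) = J*h + (36 - 9*J)*J = J*h + J*(36 - 9*J))
Q(-130, 213) - 1*45377 = 213*(36 - 130 - 9*213) - 1*45377 = 213*(36 - 130 - 1917) - 45377 = 213*(-2011) - 45377 = -428343 - 45377 = -473720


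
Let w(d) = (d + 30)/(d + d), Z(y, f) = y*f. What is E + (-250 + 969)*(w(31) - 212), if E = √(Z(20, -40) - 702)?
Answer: -9406677/62 + I*√1502 ≈ -1.5172e+5 + 38.756*I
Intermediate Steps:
Z(y, f) = f*y
w(d) = (30 + d)/(2*d) (w(d) = (30 + d)/((2*d)) = (30 + d)*(1/(2*d)) = (30 + d)/(2*d))
E = I*√1502 (E = √(-40*20 - 702) = √(-800 - 702) = √(-1502) = I*√1502 ≈ 38.756*I)
E + (-250 + 969)*(w(31) - 212) = I*√1502 + (-250 + 969)*((½)*(30 + 31)/31 - 212) = I*√1502 + 719*((½)*(1/31)*61 - 212) = I*√1502 + 719*(61/62 - 212) = I*√1502 + 719*(-13083/62) = I*√1502 - 9406677/62 = -9406677/62 + I*√1502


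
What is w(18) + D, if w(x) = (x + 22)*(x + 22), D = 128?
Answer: 1728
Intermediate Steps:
w(x) = (22 + x)² (w(x) = (22 + x)*(22 + x) = (22 + x)²)
w(18) + D = (22 + 18)² + 128 = 40² + 128 = 1600 + 128 = 1728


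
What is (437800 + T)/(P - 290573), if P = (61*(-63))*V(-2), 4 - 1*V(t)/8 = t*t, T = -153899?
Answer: -283901/290573 ≈ -0.97704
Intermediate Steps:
V(t) = 32 - 8*t² (V(t) = 32 - 8*t*t = 32 - 8*t²)
P = 0 (P = (61*(-63))*(32 - 8*(-2)²) = -3843*(32 - 8*4) = -3843*(32 - 32) = -3843*0 = 0)
(437800 + T)/(P - 290573) = (437800 - 153899)/(0 - 290573) = 283901/(-290573) = 283901*(-1/290573) = -283901/290573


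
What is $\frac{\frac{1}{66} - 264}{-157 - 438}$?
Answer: $\frac{2489}{5610} \approx 0.44367$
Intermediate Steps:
$\frac{\frac{1}{66} - 264}{-157 - 438} = \frac{\frac{1}{66} - 264}{-595} = \left(- \frac{17423}{66}\right) \left(- \frac{1}{595}\right) = \frac{2489}{5610}$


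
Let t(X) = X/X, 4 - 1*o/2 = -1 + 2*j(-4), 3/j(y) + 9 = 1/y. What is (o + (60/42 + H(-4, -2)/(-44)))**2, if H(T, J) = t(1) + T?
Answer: 21257931601/129868816 ≈ 163.69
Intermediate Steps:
j(y) = 3/(-9 + 1/y)
o = 418/37 (o = 8 - 2*(-1 + 2*(-3*(-4)/(-1 + 9*(-4)))) = 8 - 2*(-1 + 2*(-3*(-4)/(-1 - 36))) = 8 - 2*(-1 + 2*(-3*(-4)/(-37))) = 8 - 2*(-1 + 2*(-3*(-4)*(-1/37))) = 8 - 2*(-1 + 2*(-12/37)) = 8 - 2*(-1 - 24/37) = 8 - 2*(-61/37) = 8 + 122/37 = 418/37 ≈ 11.297)
t(X) = 1
H(T, J) = 1 + T
(o + (60/42 + H(-4, -2)/(-44)))**2 = (418/37 + (60/42 + (1 - 4)/(-44)))**2 = (418/37 + (60*(1/42) - 3*(-1/44)))**2 = (418/37 + (10/7 + 3/44))**2 = (418/37 + 461/308)**2 = (145801/11396)**2 = 21257931601/129868816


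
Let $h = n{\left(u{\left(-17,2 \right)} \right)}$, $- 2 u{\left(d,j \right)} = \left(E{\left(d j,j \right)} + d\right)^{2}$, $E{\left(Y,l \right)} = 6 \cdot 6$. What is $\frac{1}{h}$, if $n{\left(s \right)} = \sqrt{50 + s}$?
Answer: $- \frac{i \sqrt{58}}{87} \approx - 0.087538 i$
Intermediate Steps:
$E{\left(Y,l \right)} = 36$
$u{\left(d,j \right)} = - \frac{\left(36 + d\right)^{2}}{2}$
$h = \frac{3 i \sqrt{58}}{2}$ ($h = \sqrt{50 - \frac{\left(36 - 17\right)^{2}}{2}} = \sqrt{50 - \frac{19^{2}}{2}} = \sqrt{50 - \frac{361}{2}} = \sqrt{- \frac{261}{2}} = \frac{3 i \sqrt{58}}{2} \approx 11.424 i$)
$\frac{1}{h} = \frac{1}{\frac{3}{2} i \sqrt{58}} = - \frac{i \sqrt{58}}{87}$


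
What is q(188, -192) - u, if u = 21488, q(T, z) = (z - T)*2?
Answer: -22248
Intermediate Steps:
q(T, z) = -2*T + 2*z
q(188, -192) - u = (-2*188 + 2*(-192)) - 1*21488 = (-376 - 384) - 21488 = -760 - 21488 = -22248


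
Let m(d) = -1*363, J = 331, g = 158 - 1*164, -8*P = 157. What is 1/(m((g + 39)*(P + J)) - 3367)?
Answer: -1/3730 ≈ -0.00026810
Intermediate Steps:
P = -157/8 (P = -⅛*157 = -157/8 ≈ -19.625)
g = -6 (g = 158 - 164 = -6)
m(d) = -363
1/(m((g + 39)*(P + J)) - 3367) = 1/(-363 - 3367) = 1/(-3730) = -1/3730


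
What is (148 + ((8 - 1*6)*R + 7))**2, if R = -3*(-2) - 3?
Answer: 25921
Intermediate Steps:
R = 3 (R = 6 - 3 = 3)
(148 + ((8 - 1*6)*R + 7))**2 = (148 + ((8 - 1*6)*3 + 7))**2 = (148 + ((8 - 6)*3 + 7))**2 = (148 + (2*3 + 7))**2 = (148 + (6 + 7))**2 = (148 + 13)**2 = 161**2 = 25921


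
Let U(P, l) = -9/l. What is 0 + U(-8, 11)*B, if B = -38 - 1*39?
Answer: 63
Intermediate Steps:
B = -77 (B = -38 - 39 = -77)
0 + U(-8, 11)*B = 0 - 9/11*(-77) = 0 + 63 = 63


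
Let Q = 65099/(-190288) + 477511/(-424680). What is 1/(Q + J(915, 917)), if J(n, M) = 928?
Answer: 10101438480/9359321052379 ≈ 0.0010793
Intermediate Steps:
Q = -14813857061/10101438480 (Q = 65099*(-1/190288) + 477511*(-1/424680) = -65099/190288 - 477511/424680 = -14813857061/10101438480 ≈ -1.4665)
1/(Q + J(915, 917)) = 1/(-14813857061/10101438480 + 928) = 1/(9359321052379/10101438480) = 10101438480/9359321052379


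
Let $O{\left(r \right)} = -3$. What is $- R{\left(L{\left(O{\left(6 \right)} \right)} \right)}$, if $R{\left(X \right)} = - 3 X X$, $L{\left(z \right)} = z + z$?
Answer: $108$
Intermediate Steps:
$L{\left(z \right)} = 2 z$
$R{\left(X \right)} = - 3 X^{2}$
$- R{\left(L{\left(O{\left(6 \right)} \right)} \right)} = - \left(-3\right) \left(2 \left(-3\right)\right)^{2} = - \left(-3\right) \left(-6\right)^{2} = - \left(-3\right) 36 = \left(-1\right) \left(-108\right) = 108$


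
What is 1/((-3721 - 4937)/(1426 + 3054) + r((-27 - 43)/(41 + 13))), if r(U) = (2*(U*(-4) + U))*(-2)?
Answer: -20160/352561 ≈ -0.057182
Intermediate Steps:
r(U) = 12*U (r(U) = (2*(-4*U + U))*(-2) = (2*(-3*U))*(-2) = -6*U*(-2) = 12*U)
1/((-3721 - 4937)/(1426 + 3054) + r((-27 - 43)/(41 + 13))) = 1/((-3721 - 4937)/(1426 + 3054) + 12*((-27 - 43)/(41 + 13))) = 1/(-8658/4480 + 12*(-70/54)) = 1/(-8658*1/4480 + 12*(-70*1/54)) = 1/(-4329/2240 + 12*(-35/27)) = 1/(-4329/2240 - 140/9) = 1/(-352561/20160) = -20160/352561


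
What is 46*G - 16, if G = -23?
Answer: -1074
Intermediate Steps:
46*G - 16 = 46*(-23) - 16 = -1058 - 16 = -1074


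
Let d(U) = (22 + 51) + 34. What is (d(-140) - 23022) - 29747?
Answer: -52662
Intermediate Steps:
d(U) = 107 (d(U) = 73 + 34 = 107)
(d(-140) - 23022) - 29747 = (107 - 23022) - 29747 = -22915 - 29747 = -52662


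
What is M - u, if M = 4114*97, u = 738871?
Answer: -339813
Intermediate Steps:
M = 399058
M - u = 399058 - 1*738871 = 399058 - 738871 = -339813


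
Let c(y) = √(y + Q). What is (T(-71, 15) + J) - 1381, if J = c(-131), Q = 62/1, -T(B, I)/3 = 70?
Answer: -1591 + I*√69 ≈ -1591.0 + 8.3066*I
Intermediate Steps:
T(B, I) = -210 (T(B, I) = -3*70 = -210)
Q = 62 (Q = 62*1 = 62)
c(y) = √(62 + y) (c(y) = √(y + 62) = √(62 + y))
J = I*√69 (J = √(62 - 131) = √(-69) = I*√69 ≈ 8.3066*I)
(T(-71, 15) + J) - 1381 = (-210 + I*√69) - 1381 = -1591 + I*√69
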